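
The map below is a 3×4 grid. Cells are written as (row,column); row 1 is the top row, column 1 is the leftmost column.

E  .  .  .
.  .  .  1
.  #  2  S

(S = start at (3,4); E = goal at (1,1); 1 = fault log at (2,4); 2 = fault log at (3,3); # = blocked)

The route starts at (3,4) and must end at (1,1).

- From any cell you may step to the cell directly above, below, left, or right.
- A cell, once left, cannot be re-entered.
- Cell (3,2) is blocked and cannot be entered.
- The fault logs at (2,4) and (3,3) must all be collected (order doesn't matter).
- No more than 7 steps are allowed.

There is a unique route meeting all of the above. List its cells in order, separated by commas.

(3,4), (3,3), (2,3), (2,4), (1,4), (1,3), (1,2), (1,1)

Any route must reach (2,4) and (3,3) and still end at (1,1) within 7 moves, so the order of the required stops is forced.
Route from (3,4): left 1 to (3,3), up 1 to (2,3), right 1 to (2,4), up 1 to (1,4), left 3 to (1,1) — 7 moves in all.
Check: all required cells visited; 7 ≤ 7 moves.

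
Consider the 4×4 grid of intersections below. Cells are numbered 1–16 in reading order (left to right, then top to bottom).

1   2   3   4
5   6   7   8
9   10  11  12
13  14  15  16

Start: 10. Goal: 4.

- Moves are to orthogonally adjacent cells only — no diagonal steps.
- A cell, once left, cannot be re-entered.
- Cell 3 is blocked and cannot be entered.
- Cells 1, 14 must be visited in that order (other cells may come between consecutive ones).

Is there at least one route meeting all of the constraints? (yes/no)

yes

One route that works: 10 → 6 → 2 → 1 → 5 → 9 → 13 → 14 → 15 → 11 → 7 → 8 → 4.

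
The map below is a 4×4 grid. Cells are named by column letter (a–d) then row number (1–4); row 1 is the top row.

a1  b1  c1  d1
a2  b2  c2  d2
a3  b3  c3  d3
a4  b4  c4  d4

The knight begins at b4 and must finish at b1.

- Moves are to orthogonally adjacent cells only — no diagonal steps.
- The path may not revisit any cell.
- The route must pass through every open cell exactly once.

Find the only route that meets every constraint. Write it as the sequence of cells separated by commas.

Need to visit all 16 open cells exactly once, starting at b4 and ending at b1.
Cell d1 has only two open neighbours (d2 and c1), so the path must pass straight through it: one of those is the cell it's entered from and the other is where it exits.
Route from b4: left to a4, up to a3, 2× right (reaching c3), down to c4, right to d4, 3× up (reaching d1), left to c1, down to c2, 2× left (reaching a2), up to a1, right to b1 — 15 moves in all.
Check: all 16 open cells covered.

b4, a4, a3, b3, c3, c4, d4, d3, d2, d1, c1, c2, b2, a2, a1, b1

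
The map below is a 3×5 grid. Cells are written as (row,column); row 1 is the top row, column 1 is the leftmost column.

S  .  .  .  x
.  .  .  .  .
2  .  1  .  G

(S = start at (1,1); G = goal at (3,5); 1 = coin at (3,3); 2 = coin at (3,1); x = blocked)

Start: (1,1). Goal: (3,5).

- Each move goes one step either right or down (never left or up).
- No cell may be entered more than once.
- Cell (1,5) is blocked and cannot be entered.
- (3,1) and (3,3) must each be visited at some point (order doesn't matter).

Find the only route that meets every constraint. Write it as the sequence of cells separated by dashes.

Moves only go right or down, so the column and row indices never decrease.
Route from (1,1): down 2 to (3,1), right 4 to (3,5) — 6 moves in all.
Check: all required cells visited.

(1,1) - (2,1) - (3,1) - (3,2) - (3,3) - (3,4) - (3,5)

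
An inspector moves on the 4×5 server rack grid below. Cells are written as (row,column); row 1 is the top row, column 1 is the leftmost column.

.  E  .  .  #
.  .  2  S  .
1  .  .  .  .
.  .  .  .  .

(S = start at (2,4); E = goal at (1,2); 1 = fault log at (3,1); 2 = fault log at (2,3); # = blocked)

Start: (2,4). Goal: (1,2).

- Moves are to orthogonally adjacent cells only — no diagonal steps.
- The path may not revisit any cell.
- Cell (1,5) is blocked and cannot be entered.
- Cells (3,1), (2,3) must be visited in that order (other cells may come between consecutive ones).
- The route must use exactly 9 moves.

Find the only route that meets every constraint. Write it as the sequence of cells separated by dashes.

(2,4) - (3,4) - (3,3) - (3,2) - (3,1) - (2,1) - (2,2) - (2,3) - (1,3) - (1,2)

The waypoints must appear in the order (3,1), (2,3), with no cell reused.
Route from (2,4): down 1 to (3,4), left 3 to (3,1), up 1 to (2,1), right 2 to (2,3), up 1 to (1,3), left 1 to (1,2) — 9 moves in all.
Check: order respected (1 at step 4, 2 at step 7); 9 moves as required.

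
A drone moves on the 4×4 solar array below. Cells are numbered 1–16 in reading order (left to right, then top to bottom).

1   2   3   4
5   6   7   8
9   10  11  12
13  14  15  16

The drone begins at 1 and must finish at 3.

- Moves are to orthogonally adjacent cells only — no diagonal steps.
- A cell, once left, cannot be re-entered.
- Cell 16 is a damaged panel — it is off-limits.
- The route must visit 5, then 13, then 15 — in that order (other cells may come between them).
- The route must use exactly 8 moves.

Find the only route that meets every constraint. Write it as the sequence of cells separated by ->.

The waypoints must appear in the order 5, 13, 15, with no cell reused.
Route from 1: down 3 to 13, right 2 to 15, up 3 to 3 — 8 moves in all.
Check: order respected (5 at step 1, 13 at step 3, 15 at step 5); 8 moves as required.

1 -> 5 -> 9 -> 13 -> 14 -> 15 -> 11 -> 7 -> 3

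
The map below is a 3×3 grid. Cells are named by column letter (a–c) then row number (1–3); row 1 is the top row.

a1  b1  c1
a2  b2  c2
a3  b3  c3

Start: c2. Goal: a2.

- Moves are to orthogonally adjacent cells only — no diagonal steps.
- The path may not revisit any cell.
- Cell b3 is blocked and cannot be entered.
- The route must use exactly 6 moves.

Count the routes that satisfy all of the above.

Need simple routes of exactly 6 moves from c2 to a2 (Manhattan distance 2, so 2 moves are spent on a detour and 2 undoing it).
No route satisfies every constraint, so the count is 0.

0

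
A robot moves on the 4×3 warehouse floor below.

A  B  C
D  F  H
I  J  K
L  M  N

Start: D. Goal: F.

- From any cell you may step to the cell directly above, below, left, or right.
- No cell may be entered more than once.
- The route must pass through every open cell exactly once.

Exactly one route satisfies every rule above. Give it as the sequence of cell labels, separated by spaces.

D A B C H K N M L I J F

Need to visit all 12 open cells exactly once, starting at D and ending at F.
Cell N has only two open neighbours (K and M), so the path must pass straight through it: one of those is the cell it's entered from and the other is where it exits.
Route from D: up to A, 2× right (reaching C), 3× down (reaching N), 2× left (reaching L), up to I, right to J, up to F — 11 moves in all.
Check: all 12 open cells covered.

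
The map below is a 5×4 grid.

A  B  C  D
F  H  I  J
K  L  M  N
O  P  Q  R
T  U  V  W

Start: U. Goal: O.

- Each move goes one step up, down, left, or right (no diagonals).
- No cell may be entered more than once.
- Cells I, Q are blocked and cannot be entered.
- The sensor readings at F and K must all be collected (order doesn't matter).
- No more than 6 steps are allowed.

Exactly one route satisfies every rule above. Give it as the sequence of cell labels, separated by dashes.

U - P - L - H - F - K - O

The 6-move cap with required stops at F, K leaves no slack for detours.
Route from U: up 3 to H, left 1 to F, down 2 to O — 6 moves in all.
Check: all required cells visited; 6 ≤ 6 moves.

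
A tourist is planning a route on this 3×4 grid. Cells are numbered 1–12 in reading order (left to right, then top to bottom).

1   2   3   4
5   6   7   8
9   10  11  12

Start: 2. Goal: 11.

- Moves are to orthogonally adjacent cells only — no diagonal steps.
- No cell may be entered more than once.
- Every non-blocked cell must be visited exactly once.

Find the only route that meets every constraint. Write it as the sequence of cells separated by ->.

Need to visit all 12 open cells exactly once, starting at 2 and ending at 11.
Cell 9 has only two open neighbours (5 and 10), so the path must pass straight through it: one of those is the cell it's entered from and the other is where it exits.
Route from 2: left 1 to 1, down 2 to 9, right 1 to 10, up 1 to 6, right 1 to 7, up 1 to 3, right 1 to 4, down 2 to 12, left 1 to 11 — 11 moves in all.
Check: all 12 open cells covered.

2 -> 1 -> 5 -> 9 -> 10 -> 6 -> 7 -> 3 -> 4 -> 8 -> 12 -> 11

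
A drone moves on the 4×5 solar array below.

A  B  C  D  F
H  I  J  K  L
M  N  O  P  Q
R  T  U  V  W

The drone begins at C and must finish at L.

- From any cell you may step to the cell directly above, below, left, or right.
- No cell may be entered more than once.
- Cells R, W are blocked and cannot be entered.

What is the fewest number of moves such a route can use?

The Manhattan distance from C to L is |1−2| + |3−5| = 3, so at least 3 moves are needed.
A route of 3 moves achieves this: C → J → K → L.
Since 3 matches the lower bound, it is optimal.

3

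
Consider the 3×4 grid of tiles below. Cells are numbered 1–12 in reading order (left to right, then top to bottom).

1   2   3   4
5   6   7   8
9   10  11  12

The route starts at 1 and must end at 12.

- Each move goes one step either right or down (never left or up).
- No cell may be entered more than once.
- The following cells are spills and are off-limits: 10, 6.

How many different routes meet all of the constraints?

A right/down-only route from 1 to 12 makes exactly 2 down-moves and 3 right-moves in some order.
With no other constraints that would be C(5,2) = 10 routes.
Subtract routes through each blocked cell (inclusion–exclusion for overlaps): − through 6: 6 − through 10: 3 + through 6&10: 2 → 3.
That gives 3 routes.

3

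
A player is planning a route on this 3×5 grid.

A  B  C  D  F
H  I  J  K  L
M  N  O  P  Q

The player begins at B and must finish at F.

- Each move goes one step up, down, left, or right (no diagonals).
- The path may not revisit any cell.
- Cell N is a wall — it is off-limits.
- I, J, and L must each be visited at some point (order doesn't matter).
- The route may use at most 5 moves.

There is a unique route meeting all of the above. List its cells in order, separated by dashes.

The 5-move cap with required stops at I, J, L leaves no slack for detours.
Route from B: down 1 to I, right 3 to L, up 1 to F — 5 moves in all.
Check: all required cells visited; 5 ≤ 5 moves.

B - I - J - K - L - F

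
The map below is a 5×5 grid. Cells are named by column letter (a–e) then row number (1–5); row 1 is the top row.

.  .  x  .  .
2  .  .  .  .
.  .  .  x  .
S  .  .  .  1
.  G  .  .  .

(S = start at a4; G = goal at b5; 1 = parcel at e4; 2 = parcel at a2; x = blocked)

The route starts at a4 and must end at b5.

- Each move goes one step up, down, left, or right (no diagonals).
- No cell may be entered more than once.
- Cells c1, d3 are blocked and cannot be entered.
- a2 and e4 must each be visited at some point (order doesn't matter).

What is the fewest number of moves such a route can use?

Any route passes through a2 and e4 in some order between a4 and b5. Summing Manhattan distances along each leg and taking the cheapest ordering (a4 → a2 → e4 → b5) gives a lower bound of 2 + 6 + 4 = 12 moves.
A route of 12 moves achieves this: a4 → a3 → a2 → b2 → b3 → b4 → c4 → d4 → e4 → e5 → d5 → c5 → b5.
Since 12 matches the lower bound, it is optimal.

12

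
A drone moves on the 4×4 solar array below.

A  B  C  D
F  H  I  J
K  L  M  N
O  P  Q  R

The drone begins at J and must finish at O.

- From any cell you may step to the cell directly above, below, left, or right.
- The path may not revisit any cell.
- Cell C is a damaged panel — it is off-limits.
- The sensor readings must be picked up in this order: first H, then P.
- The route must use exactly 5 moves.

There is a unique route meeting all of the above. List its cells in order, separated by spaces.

The waypoints must appear in the order H, P, with no cell reused.
Route from J: 2× left (reaching H), 2× down (reaching P), left to O — 5 moves in all.
Check: order respected (H at step 2, P at step 4); 5 moves as required.

J I H L P O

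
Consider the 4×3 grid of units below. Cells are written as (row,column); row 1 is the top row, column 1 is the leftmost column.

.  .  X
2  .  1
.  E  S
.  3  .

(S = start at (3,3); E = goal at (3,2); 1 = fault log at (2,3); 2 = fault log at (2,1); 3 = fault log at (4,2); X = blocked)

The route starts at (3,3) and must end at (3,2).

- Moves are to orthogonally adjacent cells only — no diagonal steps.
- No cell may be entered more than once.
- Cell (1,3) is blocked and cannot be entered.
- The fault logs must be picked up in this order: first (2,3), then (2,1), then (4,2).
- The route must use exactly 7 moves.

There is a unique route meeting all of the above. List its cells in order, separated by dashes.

(3,3) - (2,3) - (2,2) - (2,1) - (3,1) - (4,1) - (4,2) - (3,2)

The waypoints must appear in the order (2,3), (2,1), (4,2), with no cell reused.
Route from (3,3): up to (2,3), 2× left (reaching (2,1)), 2× down (reaching (4,1)), right to (4,2), up to (3,2) — 7 moves in all.
Check: order respected (1 at step 1, 2 at step 3, 3 at step 6); 7 moves as required.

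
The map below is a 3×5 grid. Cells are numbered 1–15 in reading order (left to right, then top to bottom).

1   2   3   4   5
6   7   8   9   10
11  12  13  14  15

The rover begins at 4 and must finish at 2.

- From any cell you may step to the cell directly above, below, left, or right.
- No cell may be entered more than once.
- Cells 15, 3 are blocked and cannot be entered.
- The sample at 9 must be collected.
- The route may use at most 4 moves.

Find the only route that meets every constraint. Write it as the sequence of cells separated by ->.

4 -> 9 -> 8 -> 7 -> 2

The budget equals the shortest possible length, so every move has to be on a shortest route through the required cells.
Route from 4: down to 9, 2× left (reaching 7), up to 2 — 4 moves in all.
Check: all required cells visited; 4 ≤ 4 moves.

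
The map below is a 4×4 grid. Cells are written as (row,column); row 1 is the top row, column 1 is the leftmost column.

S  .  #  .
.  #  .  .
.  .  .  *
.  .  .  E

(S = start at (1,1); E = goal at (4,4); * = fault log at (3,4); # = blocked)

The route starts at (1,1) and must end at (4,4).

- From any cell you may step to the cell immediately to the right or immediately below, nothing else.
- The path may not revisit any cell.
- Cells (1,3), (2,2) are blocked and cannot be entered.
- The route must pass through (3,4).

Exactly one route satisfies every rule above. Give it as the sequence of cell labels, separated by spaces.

(1,1) (2,1) (3,1) (3,2) (3,3) (3,4) (4,4)

Moves only go right or down, so the column and row indices never decrease.
Route from (1,1): 2× down (reaching (3,1)), 3× right (reaching (3,4)), down to (4,4) — 6 moves in all.
Check: all required cells visited.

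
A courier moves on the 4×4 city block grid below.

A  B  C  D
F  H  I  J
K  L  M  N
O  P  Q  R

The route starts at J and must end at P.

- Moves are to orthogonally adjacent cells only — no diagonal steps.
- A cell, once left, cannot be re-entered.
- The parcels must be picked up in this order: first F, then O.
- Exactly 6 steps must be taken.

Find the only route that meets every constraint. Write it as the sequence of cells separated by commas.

The waypoints must appear in the order F, O, with no cell reused.
Route from J: 3× left (reaching F), 2× down (reaching O), right to P — 6 moves in all.
Check: order respected (F at step 3, O at step 5); 6 moves as required.

J, I, H, F, K, O, P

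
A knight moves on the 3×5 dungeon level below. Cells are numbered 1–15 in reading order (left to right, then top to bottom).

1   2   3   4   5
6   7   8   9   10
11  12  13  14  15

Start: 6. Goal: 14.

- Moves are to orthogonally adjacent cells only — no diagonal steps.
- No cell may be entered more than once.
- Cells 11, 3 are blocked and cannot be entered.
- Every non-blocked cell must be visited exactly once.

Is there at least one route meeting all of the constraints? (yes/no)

One route that works: 6 → 1 → 2 → 7 → 12 → 13 → 8 → 9 → 4 → 5 → 10 → 15 → 14.

yes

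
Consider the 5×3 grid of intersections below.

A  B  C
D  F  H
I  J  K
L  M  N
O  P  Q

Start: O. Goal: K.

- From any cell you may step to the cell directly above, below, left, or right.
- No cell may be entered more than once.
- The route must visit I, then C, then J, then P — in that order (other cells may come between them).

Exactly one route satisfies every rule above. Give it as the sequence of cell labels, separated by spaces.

O L I D A B C H F J M P Q N K

The waypoints must appear in the order I, C, J, P, with no cell reused.
Route from O: 4× up (reaching A), 2× right (reaching C), down to H, left to F, 3× down (reaching P), right to Q, 2× up (reaching K) — 14 moves in all.
Check: order respected (I at step 2, C at step 6, J at step 9, P at step 11).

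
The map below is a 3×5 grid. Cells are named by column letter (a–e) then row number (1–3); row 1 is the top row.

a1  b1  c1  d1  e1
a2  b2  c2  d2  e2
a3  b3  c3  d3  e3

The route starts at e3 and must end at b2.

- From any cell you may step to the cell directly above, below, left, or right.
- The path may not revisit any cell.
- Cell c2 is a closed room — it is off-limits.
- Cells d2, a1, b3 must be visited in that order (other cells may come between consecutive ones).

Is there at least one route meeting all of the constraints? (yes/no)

One route that works: e3 → e2 → d2 → d1 → c1 → b1 → a1 → a2 → a3 → b3 → b2.

yes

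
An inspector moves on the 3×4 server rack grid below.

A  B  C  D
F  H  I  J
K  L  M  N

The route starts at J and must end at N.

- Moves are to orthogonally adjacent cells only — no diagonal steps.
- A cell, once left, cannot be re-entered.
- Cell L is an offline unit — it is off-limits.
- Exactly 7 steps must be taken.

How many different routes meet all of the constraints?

1

Need simple routes of exactly 7 moves from J to N (Manhattan distance 1, so 3 moves are spent on a detour and 3 undoing it).
Enumerating: J D C B H I M N.
That gives 1 route.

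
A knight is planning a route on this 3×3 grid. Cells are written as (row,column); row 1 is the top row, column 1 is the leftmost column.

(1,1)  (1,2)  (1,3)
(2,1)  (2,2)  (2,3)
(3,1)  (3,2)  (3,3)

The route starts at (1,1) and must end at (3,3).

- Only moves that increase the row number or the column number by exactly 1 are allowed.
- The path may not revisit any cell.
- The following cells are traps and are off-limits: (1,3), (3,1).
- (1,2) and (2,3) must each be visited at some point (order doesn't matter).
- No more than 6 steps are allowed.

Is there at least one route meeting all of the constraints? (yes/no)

One route that works: (1,1) → (1,2) → (2,2) → (2,3) → (3,3).

yes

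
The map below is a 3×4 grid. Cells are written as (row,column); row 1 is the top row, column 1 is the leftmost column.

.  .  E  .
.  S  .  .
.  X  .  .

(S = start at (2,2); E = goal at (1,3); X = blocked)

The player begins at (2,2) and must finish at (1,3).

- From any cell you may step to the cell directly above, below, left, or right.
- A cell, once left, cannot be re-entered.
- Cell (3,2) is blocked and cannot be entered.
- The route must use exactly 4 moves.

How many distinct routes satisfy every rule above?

2

Need simple routes of exactly 4 moves from (2,2) to (1,3) (Manhattan distance 2, so 1 moves are spent on a detour and 1 undoing it).
Enumerating: (2,2) (2,1) (1,1) (1,2) (1,3) | (2,2) (2,3) (2,4) (1,4) (1,3).
That gives 2 routes.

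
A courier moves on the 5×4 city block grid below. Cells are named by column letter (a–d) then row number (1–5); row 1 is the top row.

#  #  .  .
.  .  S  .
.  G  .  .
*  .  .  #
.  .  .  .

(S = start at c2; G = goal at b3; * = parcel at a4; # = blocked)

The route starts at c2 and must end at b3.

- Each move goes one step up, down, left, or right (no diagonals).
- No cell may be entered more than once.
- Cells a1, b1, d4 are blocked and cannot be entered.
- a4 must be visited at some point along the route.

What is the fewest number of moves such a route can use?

6

Any route passes through a4 somewhere between c2 and b3. Summing Manhattan distances along the two legs (c2 → a4 → b3) gives a lower bound of 4 + 2 = 6 moves.
A route of 6 moves achieves this: c2 → c3 → c4 → b4 → a4 → a3 → b3.
Since 6 matches the lower bound, it is optimal.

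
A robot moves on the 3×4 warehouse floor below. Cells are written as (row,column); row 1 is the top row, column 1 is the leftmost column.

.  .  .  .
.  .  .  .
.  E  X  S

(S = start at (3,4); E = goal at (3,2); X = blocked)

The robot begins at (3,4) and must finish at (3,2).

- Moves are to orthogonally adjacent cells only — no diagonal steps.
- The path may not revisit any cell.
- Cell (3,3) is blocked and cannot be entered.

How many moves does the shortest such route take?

4

The Manhattan distance from (3,4) to (3,2) is |3−3| + |4−2| = 2, so at least 2 moves are needed.
That bound ignores the blocked cells. Measuring each leg by the fewest moves that actually steer around them ((3,4)→(3,2): 4) raises the lower bound to 4.
A route of 4 moves exists: (3,4) → (2,4) → (2,3) → (2,2) → (3,2).
Since 4 matches that lower bound, it is optimal.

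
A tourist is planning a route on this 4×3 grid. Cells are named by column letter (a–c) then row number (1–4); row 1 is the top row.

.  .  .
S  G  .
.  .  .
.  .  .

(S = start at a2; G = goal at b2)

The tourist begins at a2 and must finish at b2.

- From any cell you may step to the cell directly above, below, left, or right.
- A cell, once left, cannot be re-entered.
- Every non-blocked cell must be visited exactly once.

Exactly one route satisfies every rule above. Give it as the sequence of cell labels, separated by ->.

Need to visit all 12 open cells exactly once, starting at a2 and ending at b2.
Route from a2: up to a1, 2× right (reaching c1), 3× down (reaching c4), 2× left (reaching a4), up to a3, right to b3, up to b2 — 11 moves in all.
Check: all 12 open cells covered.

a2 -> a1 -> b1 -> c1 -> c2 -> c3 -> c4 -> b4 -> a4 -> a3 -> b3 -> b2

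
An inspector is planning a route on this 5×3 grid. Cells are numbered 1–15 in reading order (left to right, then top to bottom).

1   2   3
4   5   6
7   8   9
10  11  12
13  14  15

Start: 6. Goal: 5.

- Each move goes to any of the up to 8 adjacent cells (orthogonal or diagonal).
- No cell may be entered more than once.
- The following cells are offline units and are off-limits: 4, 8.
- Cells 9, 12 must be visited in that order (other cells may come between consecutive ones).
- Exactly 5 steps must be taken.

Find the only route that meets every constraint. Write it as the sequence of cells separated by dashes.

6 - 9 - 12 - 11 - 7 - 5

The waypoints must appear in the order 9, 12, with no cell reused.
Route from 6: down 2 to 12, left 1 to 11, up-left 1 to 7, up-right 1 to 5 — 5 moves in all.
Check: order respected (9 at step 1, 12 at step 2); 5 moves as required.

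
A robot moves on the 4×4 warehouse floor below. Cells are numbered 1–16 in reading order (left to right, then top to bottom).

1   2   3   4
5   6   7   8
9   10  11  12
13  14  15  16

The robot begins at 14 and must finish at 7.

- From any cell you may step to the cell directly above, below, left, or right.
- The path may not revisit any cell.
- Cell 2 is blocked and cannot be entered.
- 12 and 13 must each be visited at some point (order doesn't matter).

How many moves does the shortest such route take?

Any route passes through 12 and 13 in some order between 14 and 7. Summing Manhattan distances along each leg and taking the cheapest ordering (14 → 13 → 12 → 7) gives a lower bound of 1 + 4 + 2 = 7 moves.
A route of 7 moves achieves this: 14 → 13 → 9 → 10 → 11 → 12 → 8 → 7.
Since 7 matches the lower bound, it is optimal.

7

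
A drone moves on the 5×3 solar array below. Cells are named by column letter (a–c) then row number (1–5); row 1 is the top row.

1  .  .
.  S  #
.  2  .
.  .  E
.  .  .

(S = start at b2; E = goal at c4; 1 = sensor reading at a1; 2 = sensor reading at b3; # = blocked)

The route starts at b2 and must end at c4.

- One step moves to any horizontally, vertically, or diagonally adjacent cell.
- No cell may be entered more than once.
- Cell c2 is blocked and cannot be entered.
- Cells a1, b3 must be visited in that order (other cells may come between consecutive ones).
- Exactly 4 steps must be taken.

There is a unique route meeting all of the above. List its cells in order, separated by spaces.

b2 a1 a2 b3 c4

The waypoints must appear in the order a1, b3, with no cell reused.
Route from b2: up-left to a1, down to a2, 2× down-right (reaching c4) — 4 moves in all.
Check: order respected (1 at step 1, 2 at step 3); 4 moves as required.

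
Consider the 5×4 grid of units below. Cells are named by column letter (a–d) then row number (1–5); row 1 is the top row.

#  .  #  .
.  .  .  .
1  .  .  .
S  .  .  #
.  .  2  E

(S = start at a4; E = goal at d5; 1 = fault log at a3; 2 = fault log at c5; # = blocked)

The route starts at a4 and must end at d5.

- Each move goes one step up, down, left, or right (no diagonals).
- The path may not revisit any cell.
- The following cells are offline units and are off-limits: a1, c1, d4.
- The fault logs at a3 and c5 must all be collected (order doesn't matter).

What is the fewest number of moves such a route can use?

Any route passes through a3 and c5 in some order between a4 and d5. Summing Manhattan distances along each leg and taking the cheapest ordering (a4 → a3 → c5 → d5) gives a lower bound of 1 + 4 + 1 = 6 moves.
A route of 6 moves achieves this: a4 → a3 → b3 → b4 → b5 → c5 → d5.
Since 6 matches the lower bound, it is optimal.

6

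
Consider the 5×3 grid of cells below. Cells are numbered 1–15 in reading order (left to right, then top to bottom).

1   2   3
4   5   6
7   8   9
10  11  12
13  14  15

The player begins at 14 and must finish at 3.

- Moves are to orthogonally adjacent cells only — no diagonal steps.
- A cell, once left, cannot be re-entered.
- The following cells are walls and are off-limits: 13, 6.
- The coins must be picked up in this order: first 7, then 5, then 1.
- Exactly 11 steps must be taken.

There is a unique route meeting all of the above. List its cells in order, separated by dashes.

The waypoints must appear in the order 7, 5, 1, with no cell reused.
Route from 14: right to 15, up to 12, 2× left (reaching 10), up to 7, right to 8, up to 5, left to 4, up to 1, 2× right (reaching 3) — 11 moves in all.
Check: order respected (7 at step 5, 5 at step 7, 1 at step 9); 11 moves as required.

14 - 15 - 12 - 11 - 10 - 7 - 8 - 5 - 4 - 1 - 2 - 3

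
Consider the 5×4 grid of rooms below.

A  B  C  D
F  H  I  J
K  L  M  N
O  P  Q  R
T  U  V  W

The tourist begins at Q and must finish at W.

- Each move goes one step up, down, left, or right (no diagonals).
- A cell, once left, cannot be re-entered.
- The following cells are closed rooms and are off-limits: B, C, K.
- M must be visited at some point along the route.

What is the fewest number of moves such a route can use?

Any route passes through M somewhere between Q and W. Summing Manhattan distances along the two legs (Q → M → W) gives a lower bound of 1 + 3 = 4 moves.
A route of 4 moves achieves this: Q → M → N → R → W.
Since 4 matches the lower bound, it is optimal.

4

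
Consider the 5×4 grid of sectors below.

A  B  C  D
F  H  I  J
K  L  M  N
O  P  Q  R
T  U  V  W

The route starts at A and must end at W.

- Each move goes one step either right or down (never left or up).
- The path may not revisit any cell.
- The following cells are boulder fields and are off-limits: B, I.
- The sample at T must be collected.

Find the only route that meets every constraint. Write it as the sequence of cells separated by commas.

Moves only go right or down, so the column and row indices never decrease.
Route from A: 4× down (reaching T), 3× right (reaching W) — 7 moves in all.
Check: all required cells visited.

A, F, K, O, T, U, V, W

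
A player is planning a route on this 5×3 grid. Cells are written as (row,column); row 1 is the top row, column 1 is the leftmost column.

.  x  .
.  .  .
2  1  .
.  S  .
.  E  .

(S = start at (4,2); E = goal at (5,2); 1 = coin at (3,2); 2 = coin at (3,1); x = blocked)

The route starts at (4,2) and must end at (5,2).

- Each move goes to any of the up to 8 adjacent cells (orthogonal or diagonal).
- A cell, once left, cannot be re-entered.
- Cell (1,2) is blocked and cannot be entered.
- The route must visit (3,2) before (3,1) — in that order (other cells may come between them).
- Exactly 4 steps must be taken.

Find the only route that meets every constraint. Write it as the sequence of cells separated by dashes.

The waypoints must appear in the order (3,2), (3,1), with no cell reused.
Route from (4,2): up 1 to (3,2), left 1 to (3,1), down 1 to (4,1), down-right 1 to (5,2) — 4 moves in all.
Check: order respected (1 at step 1, 2 at step 2); 4 moves as required.

(4,2) - (3,2) - (3,1) - (4,1) - (5,2)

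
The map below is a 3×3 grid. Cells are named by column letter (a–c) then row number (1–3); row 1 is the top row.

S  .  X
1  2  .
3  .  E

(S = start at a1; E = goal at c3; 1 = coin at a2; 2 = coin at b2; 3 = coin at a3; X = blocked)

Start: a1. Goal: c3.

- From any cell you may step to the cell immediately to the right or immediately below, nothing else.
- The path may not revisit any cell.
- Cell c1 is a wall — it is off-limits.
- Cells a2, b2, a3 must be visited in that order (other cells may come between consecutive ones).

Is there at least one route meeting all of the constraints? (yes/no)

a3 lies to the left of b2, so going from b2 to a3 would need a leftward move — but moves only go right/down, so b2 cannot be visited before a3.

no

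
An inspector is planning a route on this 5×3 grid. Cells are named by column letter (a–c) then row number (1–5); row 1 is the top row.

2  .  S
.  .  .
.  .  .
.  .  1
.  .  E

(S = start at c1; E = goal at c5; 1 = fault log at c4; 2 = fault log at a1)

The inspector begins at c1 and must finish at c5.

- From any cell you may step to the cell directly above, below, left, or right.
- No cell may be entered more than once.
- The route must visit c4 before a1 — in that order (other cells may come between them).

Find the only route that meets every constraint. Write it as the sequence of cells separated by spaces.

c1 c2 c3 c4 b4 b3 b2 b1 a1 a2 a3 a4 a5 b5 c5

The waypoints must appear in the order c4, a1, with no cell reused.
Route from c1: 3× down (reaching c4), left to b4, 3× up (reaching b1), left to a1, 4× down (reaching a5), 2× right (reaching c5) — 14 moves in all.
Check: order respected (1 at step 3, 2 at step 8).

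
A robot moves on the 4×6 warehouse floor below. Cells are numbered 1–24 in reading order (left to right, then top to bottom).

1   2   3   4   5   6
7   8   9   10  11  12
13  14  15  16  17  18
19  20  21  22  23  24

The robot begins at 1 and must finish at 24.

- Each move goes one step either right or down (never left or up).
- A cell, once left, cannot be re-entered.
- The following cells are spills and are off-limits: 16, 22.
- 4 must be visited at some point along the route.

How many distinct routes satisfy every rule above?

A right/down-only route from 1 to 24 makes exactly 3 down-moves and 5 right-moves in some order.
With no other constraints that would be C(8,3) = 56 routes.
Split at 4 and multiply the segment counts (each segment already excludes blocked cells): 1→4: 1; 4→24: 7; product = 7.
That gives 7 routes.

7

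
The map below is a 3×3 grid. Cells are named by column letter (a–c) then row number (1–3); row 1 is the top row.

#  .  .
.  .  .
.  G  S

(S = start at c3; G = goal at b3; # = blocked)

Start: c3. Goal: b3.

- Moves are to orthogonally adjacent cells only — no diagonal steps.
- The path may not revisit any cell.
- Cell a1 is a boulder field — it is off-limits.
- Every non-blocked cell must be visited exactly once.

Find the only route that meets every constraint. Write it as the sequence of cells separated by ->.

Need to visit all 8 open cells exactly once, starting at c3 and ending at b3.
Route from c3: up 2 to c1, left 1 to b1, down 1 to b2, left 1 to a2, down 1 to a3, right 1 to b3 — 7 moves in all.
Check: all 8 open cells covered.

c3 -> c2 -> c1 -> b1 -> b2 -> a2 -> a3 -> b3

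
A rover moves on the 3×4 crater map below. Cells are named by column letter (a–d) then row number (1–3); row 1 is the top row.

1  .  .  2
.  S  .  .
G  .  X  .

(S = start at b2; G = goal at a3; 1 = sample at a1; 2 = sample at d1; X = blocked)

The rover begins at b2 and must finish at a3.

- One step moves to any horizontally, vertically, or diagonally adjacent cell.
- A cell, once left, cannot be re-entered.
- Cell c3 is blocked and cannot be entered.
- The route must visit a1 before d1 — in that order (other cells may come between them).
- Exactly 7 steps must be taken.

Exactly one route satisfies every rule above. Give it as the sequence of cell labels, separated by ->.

b2 -> a1 -> b1 -> c1 -> d1 -> c2 -> b3 -> a3

The waypoints must appear in the order a1, d1, with no cell reused.
Route from b2: up-left 1 to a1, right 3 to d1, down-left 2 to b3, left 1 to a3 — 7 moves in all.
Check: order respected (1 at step 1, 2 at step 4); 7 moves as required.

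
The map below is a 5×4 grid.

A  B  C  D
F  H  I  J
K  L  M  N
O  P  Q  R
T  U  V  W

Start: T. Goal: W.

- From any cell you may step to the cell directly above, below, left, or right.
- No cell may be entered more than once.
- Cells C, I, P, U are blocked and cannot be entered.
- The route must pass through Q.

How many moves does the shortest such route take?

7

Any route passes through Q somewhere between T and W. Summing Manhattan distances along the two legs (T → Q → W) gives a lower bound of 3 + 2 = 5 moves.
That bound ignores the blocked cells. Measuring each leg by the fewest moves that actually steer around them (T→Q: 5; Q→W: 2) raises the lower bound to 7.
A route of 7 moves exists: T → O → K → L → M → Q → V → W.
Since 7 matches that lower bound, it is optimal.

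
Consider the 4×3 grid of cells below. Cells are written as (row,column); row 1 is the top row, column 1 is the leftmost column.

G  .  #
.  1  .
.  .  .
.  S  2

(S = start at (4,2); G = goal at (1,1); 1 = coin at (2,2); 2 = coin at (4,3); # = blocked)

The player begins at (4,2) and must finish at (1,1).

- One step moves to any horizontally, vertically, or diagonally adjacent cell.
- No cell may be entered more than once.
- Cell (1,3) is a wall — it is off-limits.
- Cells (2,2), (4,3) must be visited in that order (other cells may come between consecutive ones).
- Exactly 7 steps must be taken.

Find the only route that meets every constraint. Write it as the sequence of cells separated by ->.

The waypoints must appear in the order (2,2), (4,3), with no cell reused.
Route from (4,2): up-left 1 to (3,1), up-right 1 to (2,2), down-right 1 to (3,3), down 1 to (4,3), up-left 2 to (2,1), up 1 to (1,1) — 7 moves in all.
Check: order respected (1 at step 2, 2 at step 4); 7 moves as required.

(4,2) -> (3,1) -> (2,2) -> (3,3) -> (4,3) -> (3,2) -> (2,1) -> (1,1)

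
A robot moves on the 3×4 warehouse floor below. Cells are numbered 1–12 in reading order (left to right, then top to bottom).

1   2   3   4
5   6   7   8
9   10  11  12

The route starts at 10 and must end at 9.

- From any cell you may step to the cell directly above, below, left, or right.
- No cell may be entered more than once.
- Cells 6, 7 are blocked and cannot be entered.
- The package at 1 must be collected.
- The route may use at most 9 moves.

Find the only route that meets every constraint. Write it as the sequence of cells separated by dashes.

The budget equals the shortest possible length, so every move has to be on a shortest route through the required cells.
Route from 10: 2× right (reaching 12), 2× up (reaching 4), 3× left (reaching 1), 2× down (reaching 9) — 9 moves in all.
Check: all required cells visited; 9 ≤ 9 moves.

10 - 11 - 12 - 8 - 4 - 3 - 2 - 1 - 5 - 9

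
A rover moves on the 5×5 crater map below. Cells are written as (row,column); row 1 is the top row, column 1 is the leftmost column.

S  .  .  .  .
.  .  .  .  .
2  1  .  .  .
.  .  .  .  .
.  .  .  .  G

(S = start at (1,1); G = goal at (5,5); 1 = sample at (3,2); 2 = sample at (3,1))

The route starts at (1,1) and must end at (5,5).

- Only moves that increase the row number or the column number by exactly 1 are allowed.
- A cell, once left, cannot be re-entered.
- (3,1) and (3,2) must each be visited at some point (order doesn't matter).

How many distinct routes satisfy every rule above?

10

A right/down-only route from (1,1) to (5,5) makes exactly 4 down-moves and 4 right-moves in some order.
With no other constraints that would be C(8,4) = 70 routes.
A monotone route can only reach the required cells in the order (3,1), (3,2), so split there and multiply the segment counts: (1,1)→(3,1): 1; (3,1)→(3,2): 1; (3,2)→(5,5): 10; product = 10.
That gives 10 routes.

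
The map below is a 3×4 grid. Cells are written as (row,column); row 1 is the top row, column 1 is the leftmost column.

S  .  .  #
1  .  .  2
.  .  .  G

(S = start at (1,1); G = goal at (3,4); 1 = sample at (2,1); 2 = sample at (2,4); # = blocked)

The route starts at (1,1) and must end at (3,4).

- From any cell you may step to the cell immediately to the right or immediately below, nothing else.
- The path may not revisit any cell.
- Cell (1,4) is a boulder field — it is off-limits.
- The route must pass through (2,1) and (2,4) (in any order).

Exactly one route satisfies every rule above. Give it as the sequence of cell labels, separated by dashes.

(1,1) - (2,1) - (2,2) - (2,3) - (2,4) - (3,4)

Moves only go right or down, so the column and row indices never decrease.
Route from (1,1): down to (2,1), 3× right (reaching (2,4)), down to (3,4) — 5 moves in all.
Check: all required cells visited.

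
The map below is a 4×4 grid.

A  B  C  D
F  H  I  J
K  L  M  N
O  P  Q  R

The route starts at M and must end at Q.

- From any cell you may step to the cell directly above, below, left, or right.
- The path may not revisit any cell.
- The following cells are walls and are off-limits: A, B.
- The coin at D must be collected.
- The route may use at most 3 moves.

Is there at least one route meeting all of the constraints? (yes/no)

Even ignoring the no-revisit rule, getting from M to Q via D needs at least 3 + 4 = 7 moves (Manhattan distance per leg), which exceeds the 3-move limit.

no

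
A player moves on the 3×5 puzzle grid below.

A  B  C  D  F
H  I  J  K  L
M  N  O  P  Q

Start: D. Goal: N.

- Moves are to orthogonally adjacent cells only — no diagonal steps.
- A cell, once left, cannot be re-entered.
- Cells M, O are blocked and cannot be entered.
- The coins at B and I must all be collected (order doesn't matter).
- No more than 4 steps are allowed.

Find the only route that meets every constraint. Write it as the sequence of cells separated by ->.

Any route must reach B and I and still end at N within 4 moves, so the order of the required stops is forced.
Route from D: 2× left (reaching B), 2× down (reaching N) — 4 moves in all.
Check: all required cells visited; 4 ≤ 4 moves.

D -> C -> B -> I -> N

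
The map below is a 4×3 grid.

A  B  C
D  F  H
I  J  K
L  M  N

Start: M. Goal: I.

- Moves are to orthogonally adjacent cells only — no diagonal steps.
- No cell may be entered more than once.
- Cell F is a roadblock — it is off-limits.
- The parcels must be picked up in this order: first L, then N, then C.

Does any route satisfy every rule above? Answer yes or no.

no

Even ignoring the required order, no revisit-free route from M to I manages to pass through all of L, N, and C: branching out from M, every path either misses one of them or, having collected them, can no longer reach I without re-entering a cell.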